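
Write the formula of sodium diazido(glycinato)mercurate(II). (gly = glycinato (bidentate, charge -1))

Ligands: 1 glycinato (gly, -1), 2 azido (N3, -1). Ligand charge sum = -3.
Charge balance with sodium (+1) requires 1 complex ion per 1 sodium.

Na[Hg(gly)(N3)2]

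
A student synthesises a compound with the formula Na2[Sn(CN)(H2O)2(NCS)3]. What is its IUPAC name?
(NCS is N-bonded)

The 2 sodium counter-ions carry a total charge of +2, so each complex ion is 2−.
Ligand charges: 2×aqua (neutral), 3×isothiocyanato (-1 each), 1×cyano (-1 each); total -4. So Sn + (-4) = 2−, giving Sn = +2.
Ligands are named alphabetically: aqua before cyano before isothiocyanato.
The complex ion is anionic, so tin takes the -ate form stannate(II).

sodium diaquacyanotriisothiocyanatostannate(II)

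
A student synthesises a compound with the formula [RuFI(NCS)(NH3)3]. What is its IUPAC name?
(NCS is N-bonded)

There is no counter-ion, so the complex is neutral overall.
Ligand charges: 1×iodo (-1 each), 3×ammine (neutral), 1×isothiocyanato (-1 each), 1×fluoro (-1 each); total -3. So Ru + (-3) = 0, giving Ru = +3.
Ligands are named alphabetically: ammine before fluoro before iodo before isothiocyanato.

triamminefluoroiodoisothiocyanatoruthenium(III)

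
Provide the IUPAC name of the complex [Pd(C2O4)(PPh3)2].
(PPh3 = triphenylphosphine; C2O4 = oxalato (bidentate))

oxalatobis(triphenylphosphine)palladium(II)

There is no counter-ion, so the complex is neutral overall.
Ligand charges: 2×triphenylphosphine (neutral), 1×oxalato (-2 each); total -2. So Pd + (-2) = 0, giving Pd = +2.
Ligands are named alphabetically: oxalato before triphenylphosphine.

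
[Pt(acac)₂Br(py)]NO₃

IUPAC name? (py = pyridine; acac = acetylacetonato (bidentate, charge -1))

The 1 nitrate counter-ion carries a total charge of -1, so each complex ion is 1+.
Ligand charges: 1×pyridine (neutral), 2×acetylacetonato (-1 each), 1×bromo (-1 each); total -3. So Pt + (-3) = 1+, giving Pt = +4.
Ligands are named alphabetically: acetylacetonato before bromo before pyridine.

bis(acetylacetonato)bromo(pyridine)platinum(IV) nitrate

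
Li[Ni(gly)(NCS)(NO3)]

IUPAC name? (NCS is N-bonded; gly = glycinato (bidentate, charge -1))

lithium (glycinato)isothiocyanatonitratonickelate(II)

The 1 lithium counter-ion carries a total charge of +1, so each complex ion is 1−.
Ligand charges: 1×nitrato (-1 each), 1×isothiocyanato (-1 each), 1×glycinato (-1 each); total -3. So Ni + (-3) = 1−, giving Ni = +2.
Ligands are named alphabetically: glycinato before isothiocyanato before nitrato.
The complex ion is anionic, so nickel takes the -ate form nickelate(II).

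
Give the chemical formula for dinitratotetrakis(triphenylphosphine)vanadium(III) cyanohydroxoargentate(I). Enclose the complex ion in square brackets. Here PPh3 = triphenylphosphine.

[V(NO3)2(PPh3)4][Ag(CN)(OH)]

Cation [V…]: ligand charges -2, V(III) ⇒ ion charge 1+.
Anion [Ag…]: ligand charges -2, Ag(I) ⇒ ion charge 1−.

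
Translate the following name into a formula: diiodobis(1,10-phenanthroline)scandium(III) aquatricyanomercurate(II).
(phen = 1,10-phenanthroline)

[ScI2(phen)2][Hg(CN)3(H2O)]

Cation [Sc…]: ligand charges -2, Sc(III) ⇒ ion charge 1+.
Anion [Hg…]: ligand charges -3, Hg(II) ⇒ ion charge 1−.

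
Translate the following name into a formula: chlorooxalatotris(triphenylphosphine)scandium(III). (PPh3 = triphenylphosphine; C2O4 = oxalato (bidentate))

[Sc(C2O4)Cl(PPh3)3]

Ligands: 1 chloro (Cl, -1), 3 triphenylphosphine (PPh3, neutral), 1 oxalato (C2O4, -2). Ligand charge sum = -3.
With Sc in oxidation state +3, the complex ion is [Sc...].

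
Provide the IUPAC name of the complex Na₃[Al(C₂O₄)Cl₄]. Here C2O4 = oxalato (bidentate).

sodium tetrachlorooxalatoaluminate(III)

The 3 sodium counter-ions carry a total charge of +3, so each complex ion is 3−.
Ligand charges: 1×oxalato (-2 each), 4×chloro (-1 each); total -6. So Al + (-6) = 3−, giving Al = +3.
Ligands are named alphabetically: chloro before oxalato.
The complex ion is anionic, so aluminium takes the -ate form aluminate(III).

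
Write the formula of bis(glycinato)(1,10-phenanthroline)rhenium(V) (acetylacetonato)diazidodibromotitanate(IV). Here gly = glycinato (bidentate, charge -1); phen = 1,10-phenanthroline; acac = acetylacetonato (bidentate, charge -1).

Cation [Re…]: ligand charges -2, Re(V) ⇒ ion charge 3+.
Anion [Ti…]: ligand charges -5, Ti(IV) ⇒ ion charge 1−.
One 3+ cation requires 3 of the 1− anion.

[Re(gly)2(phen)][Ti(acac)Br2(N3)2]3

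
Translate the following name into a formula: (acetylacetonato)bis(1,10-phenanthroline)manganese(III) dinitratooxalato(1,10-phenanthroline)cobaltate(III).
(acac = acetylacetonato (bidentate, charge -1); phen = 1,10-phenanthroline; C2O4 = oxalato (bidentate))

[Mn(acac)(phen)2][Co(C2O4)(NO3)2(phen)]2

Cation [Mn…]: ligand charges -1, Mn(III) ⇒ ion charge 2+.
Anion [Co…]: ligand charges -4, Co(III) ⇒ ion charge 1−.
One 2+ cation requires 2 of the 1− anion.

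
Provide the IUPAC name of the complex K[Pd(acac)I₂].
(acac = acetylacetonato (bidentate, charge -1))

potassium (acetylacetonato)diiodopalladate(II)

The 1 potassium counter-ion carries a total charge of +1, so each complex ion is 1−.
Ligand charges: 2×iodo (-1 each), 1×acetylacetonato (-1 each); total -3. So Pd + (-3) = 1−, giving Pd = +2.
Ligands are named alphabetically: acetylacetonato before iodo.
The complex ion is anionic, so palladium takes the -ate form palladate(II).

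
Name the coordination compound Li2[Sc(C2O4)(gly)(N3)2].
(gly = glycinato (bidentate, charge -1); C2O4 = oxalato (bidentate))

lithium diazido(glycinato)oxalatoscandate(III)

The 2 lithium counter-ions carry a total charge of +2, so each complex ion is 2−.
Ligand charges: 2×azido (-1 each), 1×glycinato (-1 each), 1×oxalato (-2 each); total -5. So Sc + (-5) = 2−, giving Sc = +3.
Ligands are named alphabetically: azido before glycinato before oxalato.
The complex ion is anionic, so scandium takes the -ate form scandate(III).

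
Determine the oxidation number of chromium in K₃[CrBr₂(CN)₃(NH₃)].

+2

3 potassium outside the brackets (+1 each) → the complex ion is 3−.
Ligand charges: 2×Br = -2; 1×NH3 neutral; 3×CN = -3; sum -5.
Cr + (-5) = 3− ⇒ Cr is +2.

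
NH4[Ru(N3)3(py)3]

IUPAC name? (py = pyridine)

ammonium triazidotris(pyridine)ruthenate(II)

The 1 ammonium counter-ion carries a total charge of +1, so each complex ion is 1−.
Ligand charges: 3×pyridine (neutral), 3×azido (-1 each); total -3. So Ru + (-3) = 1−, giving Ru = +2.
Ligands are named alphabetically: azido before pyridine.
The complex ion is anionic, so ruthenium takes the -ate form ruthenate(II).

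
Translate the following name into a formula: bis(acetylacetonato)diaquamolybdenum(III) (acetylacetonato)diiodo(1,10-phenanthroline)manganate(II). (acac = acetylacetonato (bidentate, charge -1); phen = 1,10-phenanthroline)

Cation [Mo…]: ligand charges -2, Mo(III) ⇒ ion charge 1+.
Anion [Mn…]: ligand charges -3, Mn(II) ⇒ ion charge 1−.
One 1+ cation balances one 1− anion.

[Mo(acac)2(H2O)2][Mn(acac)I2(phen)]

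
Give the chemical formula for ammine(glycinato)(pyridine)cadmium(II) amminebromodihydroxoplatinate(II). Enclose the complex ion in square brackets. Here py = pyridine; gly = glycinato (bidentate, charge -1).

Cation [Cd…]: ligand charges -1, Cd(II) ⇒ ion charge 1+.
Anion [Pt…]: ligand charges -3, Pt(II) ⇒ ion charge 1−.
One 1+ cation balances one 1− anion.

[Cd(gly)(NH3)(py)][PtBr(NH3)(OH)2]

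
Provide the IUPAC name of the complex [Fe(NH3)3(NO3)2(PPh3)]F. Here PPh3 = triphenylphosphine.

The 1 fluoride counter-ion carries a total charge of -1, so each complex ion is 1+.
Ligand charges: 1×triphenylphosphine (neutral), 3×ammine (neutral), 2×nitrato (-1 each); total -2. So Fe + (-2) = 1+, giving Fe = +3.
Ligands are named alphabetically: ammine before nitrato before triphenylphosphine.

triamminedinitrato(triphenylphosphine)iron(III) fluoride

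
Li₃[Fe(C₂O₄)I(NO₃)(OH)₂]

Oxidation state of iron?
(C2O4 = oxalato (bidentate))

+3

3 lithium outside the brackets (+1 each) → the complex ion is 3−.
Ligand charges: 1×I = -1; 1×NO3 = -1; 1×C2O4 = -2; 2×OH = -2; sum -6.
Fe + (-6) = 3− ⇒ Fe is +3.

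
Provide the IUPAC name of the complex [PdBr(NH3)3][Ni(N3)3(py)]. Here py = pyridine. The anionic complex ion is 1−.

Both ions are complex: the cation is named first with the plain metal name, the anion second with the -ate form; each ion's ligands are alphabetised independently.
The complex anion is given as 1−; its ligand charges sum to -3, so Ni = +2.
A 1:1 salt means the cation carries the equal and opposite charge, 1+.
Cation: ligand charges sum to -1; for the ion to be 1+, Pd = +2.

triamminebromopalladium(II) triazido(pyridine)nickelate(II)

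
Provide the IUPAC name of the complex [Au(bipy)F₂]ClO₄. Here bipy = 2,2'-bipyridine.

(2,2'-bipyridine)difluorogold(III) perchlorate

The 1 perchlorate counter-ion carries a total charge of -1, so each complex ion is 1+.
Ligand charges: 2×fluoro (-1 each), 1×2,2'-bipyridine (neutral); total -2. So Au + (-2) = 1+, giving Au = +3.
Ligands are named alphabetically: bipyridine before fluoro.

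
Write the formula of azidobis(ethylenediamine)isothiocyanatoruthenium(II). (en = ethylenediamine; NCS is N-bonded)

[Ru(en)2(N3)(NCS)]

Ligands: 2 ethylenediamine (en, neutral), 1 isothiocyanato (NCS, -1), 1 azido (N3, -1). Ligand charge sum = -2.
With Ru in oxidation state +2, the complex ion is [Ru...].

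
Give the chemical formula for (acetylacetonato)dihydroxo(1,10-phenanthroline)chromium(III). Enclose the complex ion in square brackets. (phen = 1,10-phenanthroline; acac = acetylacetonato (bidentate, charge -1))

[Cr(acac)(OH)2(phen)]

Ligands: 1 1,10-phenanthroline (phen, neutral), 2 hydroxo (OH, -1), 1 acetylacetonato (acac, -1). Ligand charge sum = -3.
With Cr in oxidation state +3, the complex ion is [Cr...].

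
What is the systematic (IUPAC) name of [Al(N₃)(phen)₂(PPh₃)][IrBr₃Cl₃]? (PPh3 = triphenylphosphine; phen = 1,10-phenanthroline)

azidobis(1,10-phenanthroline)(triphenylphosphine)aluminium(III) tribromotrichloroiridate(IV)

Both ions are complex: the cation is named first with the plain metal name, the anion second with the -ate form; each ion's ligands are alphabetised independently.
Aluminium is always +3 in its complexes; the cation's ligand charges sum to -1, so the complex cation is 2+.
A 1:1 salt means the anion carries the equal and opposite charge, 2−.
Anion: ligand charges sum to -6; for the ion to be 2−, Ir = +4.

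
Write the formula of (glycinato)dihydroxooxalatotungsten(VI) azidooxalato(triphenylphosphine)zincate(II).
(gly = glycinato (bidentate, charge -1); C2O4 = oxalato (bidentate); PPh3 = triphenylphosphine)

Cation [W…]: ligand charges -5, W(VI) ⇒ ion charge 1+.
Anion [Zn…]: ligand charges -3, Zn(II) ⇒ ion charge 1−.

[W(C2O4)(gly)(OH)2][Zn(C2O4)(N3)(PPh3)]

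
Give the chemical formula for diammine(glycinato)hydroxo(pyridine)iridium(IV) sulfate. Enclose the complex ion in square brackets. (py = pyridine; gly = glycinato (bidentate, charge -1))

Ligands: 1 pyridine (py, neutral), 2 ammine (NH3, neutral), 1 hydroxo (OH, -1), 1 glycinato (gly, -1). Ligand charge sum = -2.
Charge balance with sulfate (-2) requires 1 complex ion per 1 sulfate.

[Ir(gly)(NH3)2(OH)(py)]SO4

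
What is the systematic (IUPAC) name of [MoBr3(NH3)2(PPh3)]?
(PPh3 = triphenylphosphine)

There is no counter-ion, so the complex is neutral overall.
Ligand charges: 3×bromo (-1 each), 2×ammine (neutral), 1×triphenylphosphine (neutral); total -3. So Mo + (-3) = 0, giving Mo = +3.
Ligands are named alphabetically: ammine before bromo before triphenylphosphine.

diamminetribromo(triphenylphosphine)molybdenum(III)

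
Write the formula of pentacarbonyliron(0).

Ligands: 5 carbonyl (CO, neutral). Ligand charge sum = 0.
With Fe in oxidation state 0, the complex ion is [Fe...].

[Fe(CO)5]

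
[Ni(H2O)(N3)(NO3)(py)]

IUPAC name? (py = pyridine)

aquaazidonitrato(pyridine)nickel(II)

There is no counter-ion, so the complex is neutral overall.
Ligand charges: 1×pyridine (neutral), 1×azido (-1 each), 1×nitrato (-1 each), 1×aqua (neutral); total -2. So Ni + (-2) = 0, giving Ni = +2.
Ligands are named alphabetically: aqua before azido before nitrato before pyridine.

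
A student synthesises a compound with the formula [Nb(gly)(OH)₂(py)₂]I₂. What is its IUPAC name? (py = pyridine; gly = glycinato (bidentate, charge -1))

The 2 iodide counter-ions carry a total charge of -2, so each complex ion is 2+.
Ligand charges: 2×pyridine (neutral), 2×hydroxo (-1 each), 1×glycinato (-1 each); total -3. So Nb + (-3) = 2+, giving Nb = +5.
Ligands are named alphabetically: glycinato before hydroxo before pyridine.

(glycinato)dihydroxobis(pyridine)niobium(V) iodide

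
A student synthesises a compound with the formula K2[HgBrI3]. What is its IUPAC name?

The 2 potassium counter-ions carry a total charge of +2, so each complex ion is 2−.
Ligand charges: 3×iodo (-1 each), 1×bromo (-1 each); total -4. So Hg + (-4) = 2−, giving Hg = +2.
The complex ion is anionic, so mercury takes the -ate form mercurate(II).

potassium bromotriiodomercurate(II)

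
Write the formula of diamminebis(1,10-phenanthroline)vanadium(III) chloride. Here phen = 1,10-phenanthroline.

[V(NH3)2(phen)2]Cl3

Ligands: 2 ammine (NH3, neutral), 2 1,10-phenanthroline (phen, neutral). Ligand charge sum = 0.
With V in oxidation state +3, the complex ion is [V...]^3+.
Charge balance with chloride (-1) requires 1 complex ion per 3 chloride.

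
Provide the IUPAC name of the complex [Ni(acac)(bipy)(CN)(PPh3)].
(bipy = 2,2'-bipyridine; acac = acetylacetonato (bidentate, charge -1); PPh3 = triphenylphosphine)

There is no counter-ion, so the complex is neutral overall.
Ligand charges: 1×2,2'-bipyridine (neutral), 1×acetylacetonato (-1 each), 1×triphenylphosphine (neutral), 1×cyano (-1 each); total -2. So Ni + (-2) = 0, giving Ni = +2.
Ligands are named alphabetically: acetylacetonato before bipyridine before cyano before triphenylphosphine.

(acetylacetonato)(2,2'-bipyridine)cyano(triphenylphosphine)nickel(II)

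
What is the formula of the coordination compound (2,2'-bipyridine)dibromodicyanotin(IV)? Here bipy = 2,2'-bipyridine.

Ligands: 1 2,2'-bipyridine (bipy, neutral), 2 cyano (CN, -1), 2 bromo (Br, -1). Ligand charge sum = -4.
With Sn in oxidation state +4, the complex ion is [Sn...].

[Sn(bipy)Br2(CN)2]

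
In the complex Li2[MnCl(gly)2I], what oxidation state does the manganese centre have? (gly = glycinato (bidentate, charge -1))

2 lithium outside the brackets (+1 each) → the complex ion is 2−.
Ligand charges: 2×gly = -2; 1×I = -1; 1×Cl = -1; sum -4.
Mn + (-4) = 2− ⇒ Mn is +2.

+2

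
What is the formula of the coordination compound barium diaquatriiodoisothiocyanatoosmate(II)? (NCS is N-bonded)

Ba[Os(H2O)2I3(NCS)]

Ligands: 3 iodo (I, -1), 1 isothiocyanato (NCS, -1), 2 aqua (H2O, neutral). Ligand charge sum = -4.
Charge balance with barium (+2) requires 1 complex ion per 1 barium.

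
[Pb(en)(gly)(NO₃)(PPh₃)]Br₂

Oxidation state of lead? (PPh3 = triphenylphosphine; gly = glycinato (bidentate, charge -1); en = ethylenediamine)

2 bromide outside the brackets (-1 each) → the complex ion is 2+.
Ligand charges: 1×NO3 = -1; 1×PPh3 neutral; 1×gly = -1; 1×en neutral; sum -2.
Pb + (-2) = 2+ ⇒ Pb is +4.

+4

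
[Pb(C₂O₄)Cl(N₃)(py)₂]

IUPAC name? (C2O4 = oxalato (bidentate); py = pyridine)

azidochlorooxalatobis(pyridine)lead(IV)

There is no counter-ion, so the complex is neutral overall.
Ligand charges: 1×oxalato (-2 each), 1×azido (-1 each), 2×pyridine (neutral), 1×chloro (-1 each); total -4. So Pb + (-4) = 0, giving Pb = +4.
Ligands are named alphabetically: azido before chloro before oxalato before pyridine.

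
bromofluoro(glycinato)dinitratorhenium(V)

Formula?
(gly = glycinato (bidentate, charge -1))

[ReBrF(gly)(NO3)2]

Ligands: 1 fluoro (F, -1), 1 bromo (Br, -1), 1 glycinato (gly, -1), 2 nitrato (NO3, -1). Ligand charge sum = -5.
With Re in oxidation state +5, the complex ion is [Re...].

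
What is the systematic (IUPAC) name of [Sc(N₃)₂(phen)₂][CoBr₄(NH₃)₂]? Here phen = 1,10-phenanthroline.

Both ions are complex: the cation is named first with the plain metal name, the anion second with the -ate form; each ion's ligands are alphabetised independently.
Scandium is always +3 in its complexes; the cation's ligand charges sum to -2, so the complex cation is 1+.
A 1:1 salt means the anion carries the equal and opposite charge, 1−.
Anion: ligand charges sum to -4; for the ion to be 1−, Co = +3.

diazidobis(1,10-phenanthroline)scandium(III) diamminetetrabromocobaltate(III)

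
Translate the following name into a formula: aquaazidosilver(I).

Ligands: 1 azido (N3, -1), 1 aqua (H2O, neutral). Ligand charge sum = -1.
With Ag in oxidation state +1, the complex ion is [Ag...].

[Ag(H2O)(N3)]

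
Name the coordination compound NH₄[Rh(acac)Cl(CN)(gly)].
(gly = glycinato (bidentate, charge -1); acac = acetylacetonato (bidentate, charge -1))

The 1 ammonium counter-ion carries a total charge of +1, so each complex ion is 1−.
Ligand charges: 1×chloro (-1 each), 1×glycinato (-1 each), 1×acetylacetonato (-1 each), 1×cyano (-1 each); total -4. So Rh + (-4) = 1−, giving Rh = +3.
Ligands are named alphabetically: acetylacetonato before chloro before cyano before glycinato.
The complex ion is anionic, so rhodium takes the -ate form rhodate(III).

ammonium (acetylacetonato)chlorocyano(glycinato)rhodate(III)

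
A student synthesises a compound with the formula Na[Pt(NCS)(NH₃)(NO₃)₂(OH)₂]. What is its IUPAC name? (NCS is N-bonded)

The 1 sodium counter-ion carries a total charge of +1, so each complex ion is 1−.
Ligand charges: 2×hydroxo (-1 each), 1×isothiocyanato (-1 each), 2×nitrato (-1 each), 1×ammine (neutral); total -5. So Pt + (-5) = 1−, giving Pt = +4.
The complex ion is anionic, so platinum takes the -ate form platinate(IV).

sodium amminedihydroxoisothiocyanatodinitratoplatinate(IV)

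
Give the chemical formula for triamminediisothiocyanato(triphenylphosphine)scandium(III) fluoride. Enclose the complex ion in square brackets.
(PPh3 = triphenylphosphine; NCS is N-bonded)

[Sc(NCS)2(NH3)3(PPh3)]F

Ligands: 1 triphenylphosphine (PPh3, neutral), 3 ammine (NH3, neutral), 2 isothiocyanato (NCS, -1). Ligand charge sum = -2.
Charge balance with fluoride (-1) requires 1 complex ion per 1 fluoride.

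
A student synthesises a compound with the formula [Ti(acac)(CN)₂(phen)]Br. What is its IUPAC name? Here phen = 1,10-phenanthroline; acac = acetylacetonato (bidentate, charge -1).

The 1 bromide counter-ion carries a total charge of -1, so each complex ion is 1+.
Ligand charges: 1×1,10-phenanthroline (neutral), 1×acetylacetonato (-1 each), 2×cyano (-1 each); total -3. So Ti + (-3) = 1+, giving Ti = +4.
Ligands are named alphabetically: acetylacetonato before cyano before phenanthroline.

(acetylacetonato)dicyano(1,10-phenanthroline)titanium(IV) bromide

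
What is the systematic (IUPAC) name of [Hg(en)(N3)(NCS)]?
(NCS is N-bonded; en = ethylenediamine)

There is no counter-ion, so the complex is neutral overall.
Ligand charges: 1×isothiocyanato (-1 each), 1×azido (-1 each), 1×ethylenediamine (neutral); total -2. So Hg + (-2) = 0, giving Hg = +2.
Ligands are named alphabetically: azido before ethylenediamine before isothiocyanato.

azido(ethylenediamine)isothiocyanatomercury(II)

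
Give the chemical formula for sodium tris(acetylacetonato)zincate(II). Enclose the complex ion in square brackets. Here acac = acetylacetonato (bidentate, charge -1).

Na[Zn(acac)3]

Ligands: 3 acetylacetonato (acac, -1). Ligand charge sum = -3.
With Zn in oxidation state +2, the complex ion is [Zn...]^1−.
Charge balance with sodium (+1) requires 1 complex ion per 1 sodium.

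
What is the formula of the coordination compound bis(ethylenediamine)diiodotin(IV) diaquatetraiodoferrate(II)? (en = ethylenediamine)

Cation [Sn…]: ligand charges -2, Sn(IV) ⇒ ion charge 2+.
Anion [Fe…]: ligand charges -4, Fe(II) ⇒ ion charge 2−.

[Sn(en)2I2][Fe(H2O)2I4]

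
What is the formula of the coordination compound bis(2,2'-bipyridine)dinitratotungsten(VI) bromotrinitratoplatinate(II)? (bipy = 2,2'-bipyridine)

[W(bipy)2(NO3)2][PtBr(NO3)3]2

Cation [W…]: ligand charges -2, W(VI) ⇒ ion charge 4+.
Anion [Pt…]: ligand charges -4, Pt(II) ⇒ ion charge 2−.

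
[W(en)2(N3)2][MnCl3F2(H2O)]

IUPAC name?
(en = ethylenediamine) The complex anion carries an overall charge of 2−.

diazidobis(ethylenediamine)tungsten(IV) aquatrichlorodifluoromanganate(III)

Both ions are complex: the cation is named first with the plain metal name, the anion second with the -ate form; each ion's ligands are alphabetised independently.
The complex anion is given as 2−; its ligand charges sum to -5, so Mn = +3.
A 1:1 salt means the cation carries the equal and opposite charge, 2+.
Cation: ligand charges sum to -2; for the ion to be 2+, W = +4.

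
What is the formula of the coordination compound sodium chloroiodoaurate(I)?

Na[AuClI]

Ligands: 1 iodo (I, -1), 1 chloro (Cl, -1). Ligand charge sum = -2.
With Au in oxidation state +1, the complex ion is [Au...]^1−.
Charge balance with sodium (+1) requires 1 complex ion per 1 sodium.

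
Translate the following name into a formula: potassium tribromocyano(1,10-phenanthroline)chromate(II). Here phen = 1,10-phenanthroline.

K2[CrBr3(CN)(phen)]

Ligands: 1 cyano (CN, -1), 3 bromo (Br, -1), 1 1,10-phenanthroline (phen, neutral). Ligand charge sum = -4.
Charge balance with potassium (+1) requires 1 complex ion per 2 potassium.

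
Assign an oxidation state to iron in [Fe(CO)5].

0

No counter-ion: the bracketed complex is neutral.
Ligand charges: 5×CO neutral; sum 0.
Fe + (0) = 0 ⇒ Fe is 0.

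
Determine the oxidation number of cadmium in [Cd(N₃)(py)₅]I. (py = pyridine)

+2

1 iodide outside the brackets (-1 each) → the complex ion is 1+.
Ligand charges: 1×N3 = -1; 5×py neutral; sum -1.
Cd + (-1) = 1+ ⇒ Cd is +2.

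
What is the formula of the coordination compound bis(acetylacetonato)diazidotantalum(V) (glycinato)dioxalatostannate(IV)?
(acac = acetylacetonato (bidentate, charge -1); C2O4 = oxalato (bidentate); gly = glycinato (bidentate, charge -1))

Cation [Ta…]: ligand charges -4, Ta(V) ⇒ ion charge 1+.
Anion [Sn…]: ligand charges -5, Sn(IV) ⇒ ion charge 1−.

[Ta(acac)2(N3)2][Sn(C2O4)2(gly)]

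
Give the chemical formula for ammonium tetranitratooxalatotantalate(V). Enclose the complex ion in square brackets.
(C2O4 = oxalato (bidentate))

NH4[Ta(C2O4)(NO3)4]

Ligands: 1 oxalato (C2O4, -2), 4 nitrato (NO3, -1). Ligand charge sum = -6.
With Ta in oxidation state +5, the complex ion is [Ta...]^1−.
Charge balance with ammonium (+1) requires 1 complex ion per 1 ammonium.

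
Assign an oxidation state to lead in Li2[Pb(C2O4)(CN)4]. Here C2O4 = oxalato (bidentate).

+4

2 lithium outside the brackets (+1 each) → the complex ion is 2−.
Ligand charges: 4×CN = -4; 1×C2O4 = -2; sum -6.
Pb + (-6) = 2− ⇒ Pb is +4.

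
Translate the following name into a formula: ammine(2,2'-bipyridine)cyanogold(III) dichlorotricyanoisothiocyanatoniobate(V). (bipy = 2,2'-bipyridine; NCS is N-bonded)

Cation [Au…]: ligand charges -1, Au(III) ⇒ ion charge 2+.
Anion [Nb…]: ligand charges -6, Nb(V) ⇒ ion charge 1−.
One 2+ cation requires 2 of the 1− anion.

[Au(bipy)(CN)(NH3)][NbCl2(CN)3(NCS)]2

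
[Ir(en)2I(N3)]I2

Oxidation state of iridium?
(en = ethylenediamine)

+4

2 iodide outside the brackets (-1 each) → the complex ion is 2+.
Ligand charges: 1×I = -1; 1×N3 = -1; 2×en neutral; sum -2.
Ir + (-2) = 2+ ⇒ Ir is +4.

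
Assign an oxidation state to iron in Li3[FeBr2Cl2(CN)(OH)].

3 lithium outside the brackets (+1 each) → the complex ion is 3−.
Ligand charges: 2×Br = -2; 1×CN = -1; 2×Cl = -2; 1×OH = -1; sum -6.
Fe + (-6) = 3− ⇒ Fe is +3.

+3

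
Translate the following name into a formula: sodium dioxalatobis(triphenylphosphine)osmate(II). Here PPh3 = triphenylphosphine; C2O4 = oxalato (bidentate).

Ligands: 2 triphenylphosphine (PPh3, neutral), 2 oxalato (C2O4, -2). Ligand charge sum = -4.
Charge balance with sodium (+1) requires 1 complex ion per 2 sodium.

Na2[Os(C2O4)2(PPh3)2]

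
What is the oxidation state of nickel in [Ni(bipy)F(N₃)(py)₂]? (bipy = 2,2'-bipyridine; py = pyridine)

No counter-ion: the bracketed complex is neutral.
Ligand charges: 1×N3 = -1; 1×F = -1; 1×bipy neutral; 2×py neutral; sum -2.
Ni + (-2) = 0 ⇒ Ni is +2.

+2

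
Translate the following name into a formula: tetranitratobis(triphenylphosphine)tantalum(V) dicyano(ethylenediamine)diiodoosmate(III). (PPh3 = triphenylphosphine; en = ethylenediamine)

Cation [Ta…]: ligand charges -4, Ta(V) ⇒ ion charge 1+.
Anion [Os…]: ligand charges -4, Os(III) ⇒ ion charge 1−.

[Ta(NO3)4(PPh3)2][Os(CN)2(en)I2]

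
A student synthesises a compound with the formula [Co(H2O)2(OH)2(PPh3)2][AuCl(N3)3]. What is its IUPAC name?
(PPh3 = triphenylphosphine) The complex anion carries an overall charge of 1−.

diaquadihydroxobis(triphenylphosphine)cobalt(III) triazidochloroaurate(III)

The complex anion is given as 1−; its ligand charges sum to -4, so Au = +3.
A 1:1 salt means the cation carries the equal and opposite charge, 1+.
Cation: ligand charges sum to -2; for the ion to be 1+, Co = +3.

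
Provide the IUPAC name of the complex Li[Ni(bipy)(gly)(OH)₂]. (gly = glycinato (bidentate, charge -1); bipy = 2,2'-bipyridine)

lithium (2,2'-bipyridine)(glycinato)dihydroxonickelate(II)

The 1 lithium counter-ion carries a total charge of +1, so each complex ion is 1−.
Ligand charges: 1×glycinato (-1 each), 1×2,2'-bipyridine (neutral), 2×hydroxo (-1 each); total -3. So Ni + (-3) = 1−, giving Ni = +2.
Ligands are named alphabetically: bipyridine before glycinato before hydroxo.
The complex ion is anionic, so nickel takes the -ate form nickelate(II).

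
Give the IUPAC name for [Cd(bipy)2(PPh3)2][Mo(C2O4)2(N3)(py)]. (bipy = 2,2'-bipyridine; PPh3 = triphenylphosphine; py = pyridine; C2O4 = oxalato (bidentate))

bis(2,2'-bipyridine)bis(triphenylphosphine)cadmium(II) azidodioxalato(pyridine)molybdate(III)

Cadmium is always +2 in its complexes; the cation's ligand charges sum to 0, so the complex cation is 2+.
A 1:1 salt means the anion carries the equal and opposite charge, 2−.
Anion: ligand charges sum to -5; for the ion to be 2−, Mo = +3.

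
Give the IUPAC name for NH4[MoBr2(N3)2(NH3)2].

The 1 ammonium counter-ion carries a total charge of +1, so each complex ion is 1−.
Ligand charges: 2×azido (-1 each), 2×ammine (neutral), 2×bromo (-1 each); total -4. So Mo + (-4) = 1−, giving Mo = +3.
Ligands are named alphabetically: ammine before azido before bromo.
The complex ion is anionic, so molybdenum takes the -ate form molybdate(III).

ammonium diamminediazidodibromomolybdate(III)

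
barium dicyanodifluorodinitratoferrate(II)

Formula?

Ligands: 2 fluoro (F, -1), 2 cyano (CN, -1), 2 nitrato (NO3, -1). Ligand charge sum = -6.
With Fe in oxidation state +2, the complex ion is [Fe...]^4−.
Charge balance with barium (+2) requires 1 complex ion per 2 barium.

Ba2[Fe(CN)2F2(NO3)2]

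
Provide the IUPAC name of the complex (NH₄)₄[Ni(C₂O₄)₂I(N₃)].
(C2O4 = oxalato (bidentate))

The 4 ammonium counter-ions carry a total charge of +4, so each complex ion is 4−.
Ligand charges: 1×iodo (-1 each), 1×azido (-1 each), 2×oxalato (-2 each); total -6. So Ni + (-6) = 4−, giving Ni = +2.
Ligands are named alphabetically: azido before iodo before oxalato.
The complex ion is anionic, so nickel takes the -ate form nickelate(II).

ammonium azidoiododioxalatonickelate(II)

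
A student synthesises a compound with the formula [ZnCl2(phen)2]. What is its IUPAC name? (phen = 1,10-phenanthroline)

There is no counter-ion, so the complex is neutral overall.
Ligand charges: 2×1,10-phenanthroline (neutral), 2×chloro (-1 each); total -2. So Zn + (-2) = 0, giving Zn = +2.
Ligands are named alphabetically: chloro before phenanthroline.

dichlorobis(1,10-phenanthroline)zinc(II)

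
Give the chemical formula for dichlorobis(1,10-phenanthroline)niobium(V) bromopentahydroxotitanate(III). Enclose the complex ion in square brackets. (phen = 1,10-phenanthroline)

Cation [Nb…]: ligand charges -2, Nb(V) ⇒ ion charge 3+.
Anion [Ti…]: ligand charges -6, Ti(III) ⇒ ion charge 3−.
One 3+ cation balances one 3− anion.

[NbCl2(phen)2][TiBr(OH)5]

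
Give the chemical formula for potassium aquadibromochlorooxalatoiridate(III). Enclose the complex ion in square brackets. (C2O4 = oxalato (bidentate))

K2[IrBr2(C2O4)Cl(H2O)]

Ligands: 2 bromo (Br, -1), 1 oxalato (C2O4, -2), 1 chloro (Cl, -1), 1 aqua (H2O, neutral). Ligand charge sum = -5.
With Ir in oxidation state +3, the complex ion is [Ir...]^2−.
Charge balance with potassium (+1) requires 1 complex ion per 2 potassium.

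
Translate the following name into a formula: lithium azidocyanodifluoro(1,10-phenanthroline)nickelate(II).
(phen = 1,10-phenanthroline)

Li2[Ni(CN)F2(N3)(phen)]

Ligands: 1 cyano (CN, -1), 2 fluoro (F, -1), 1 azido (N3, -1), 1 1,10-phenanthroline (phen, neutral). Ligand charge sum = -4.
With Ni in oxidation state +2, the complex ion is [Ni...]^2−.
Charge balance with lithium (+1) requires 1 complex ion per 2 lithium.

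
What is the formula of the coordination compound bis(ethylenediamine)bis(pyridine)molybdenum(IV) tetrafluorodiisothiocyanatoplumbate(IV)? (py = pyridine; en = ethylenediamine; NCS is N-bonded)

[Mo(en)2(py)2][PbF4(NCS)2]2

Cation [Mo…]: ligand charges 0, Mo(IV) ⇒ ion charge 4+.
Anion [Pb…]: ligand charges -6, Pb(IV) ⇒ ion charge 2−.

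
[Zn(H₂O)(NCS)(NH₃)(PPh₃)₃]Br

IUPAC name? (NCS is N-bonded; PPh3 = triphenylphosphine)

ammineaquaisothiocyanatotris(triphenylphosphine)zinc(II) bromide

The 1 bromide counter-ion carries a total charge of -1, so each complex ion is 1+.
Ligand charges: 1×ammine (neutral), 1×aqua (neutral), 1×isothiocyanato (-1 each), 3×triphenylphosphine (neutral); total -1. So Zn + (-1) = 1+, giving Zn = +2.
Ligands are named alphabetically: ammine before aqua before isothiocyanato before triphenylphosphine.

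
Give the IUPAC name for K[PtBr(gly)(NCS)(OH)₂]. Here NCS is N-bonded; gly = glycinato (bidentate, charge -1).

potassium bromo(glycinato)dihydroxoisothiocyanatoplatinate(IV)

The 1 potassium counter-ion carries a total charge of +1, so each complex ion is 1−.
Ligand charges: 1×bromo (-1 each), 2×hydroxo (-1 each), 1×isothiocyanato (-1 each), 1×glycinato (-1 each); total -5. So Pt + (-5) = 1−, giving Pt = +4.
Ligands are named alphabetically: bromo before glycinato before hydroxo before isothiocyanato.
The complex ion is anionic, so platinum takes the -ate form platinate(IV).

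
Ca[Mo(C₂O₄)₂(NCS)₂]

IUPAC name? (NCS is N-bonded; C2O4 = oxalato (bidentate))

calcium diisothiocyanatodioxalatomolybdate(IV)

The 1 calcium counter-ion carries a total charge of +2, so each complex ion is 2−.
Ligand charges: 2×isothiocyanato (-1 each), 2×oxalato (-2 each); total -6. So Mo + (-6) = 2−, giving Mo = +4.
The complex ion is anionic, so molybdenum takes the -ate form molybdate(IV).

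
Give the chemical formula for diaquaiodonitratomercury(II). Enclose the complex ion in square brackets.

Ligands: 1 iodo (I, -1), 1 nitrato (NO3, -1), 2 aqua (H2O, neutral). Ligand charge sum = -2.
With Hg in oxidation state +2, the complex ion is [Hg...].

[Hg(H2O)2I(NO3)]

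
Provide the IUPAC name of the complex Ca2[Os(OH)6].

calcium hexahydroxoosmate(II)

The 2 calcium counter-ions carry a total charge of +4, so each complex ion is 4−.
Ligand charges: 6×hydroxo (-1 each); total -6. So Os + (-6) = 4−, giving Os = +2.
The complex ion is anionic, so osmium takes the -ate form osmate(II).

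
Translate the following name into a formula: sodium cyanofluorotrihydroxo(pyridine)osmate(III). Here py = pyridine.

Ligands: 3 hydroxo (OH, -1), 1 cyano (CN, -1), 1 fluoro (F, -1), 1 pyridine (py, neutral). Ligand charge sum = -5.
With Os in oxidation state +3, the complex ion is [Os...]^2−.
Charge balance with sodium (+1) requires 1 complex ion per 2 sodium.

Na2[Os(CN)F(OH)3(py)]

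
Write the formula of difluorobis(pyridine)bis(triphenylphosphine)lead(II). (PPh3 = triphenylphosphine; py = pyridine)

Ligands: 2 triphenylphosphine (PPh3, neutral), 2 fluoro (F, -1), 2 pyridine (py, neutral). Ligand charge sum = -2.
With Pb in oxidation state +2, the complex ion is [Pb...].

[PbF2(PPh3)2(py)2]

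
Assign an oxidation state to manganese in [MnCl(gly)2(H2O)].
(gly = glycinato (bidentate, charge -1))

+3

No counter-ion: the bracketed complex is neutral.
Ligand charges: 2×gly = -2; 1×H2O neutral; 1×Cl = -1; sum -3.
Mn + (-3) = 0 ⇒ Mn is +3.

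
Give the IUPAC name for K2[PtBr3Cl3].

The 2 potassium counter-ions carry a total charge of +2, so each complex ion is 2−.
Ligand charges: 3×chloro (-1 each), 3×bromo (-1 each); total -6. So Pt + (-6) = 2−, giving Pt = +4.
The complex ion is anionic, so platinum takes the -ate form platinate(IV).

potassium tribromotrichloroplatinate(IV)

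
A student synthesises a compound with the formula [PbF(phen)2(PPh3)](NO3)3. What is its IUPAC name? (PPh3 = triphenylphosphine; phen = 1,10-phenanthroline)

fluorobis(1,10-phenanthroline)(triphenylphosphine)lead(IV) nitrate

The 3 nitrate counter-ions carry a total charge of -3, so each complex ion is 3+.
Ligand charges: 1×triphenylphosphine (neutral), 2×1,10-phenanthroline (neutral), 1×fluoro (-1 each); total -1. So Pb + (-1) = 3+, giving Pb = +4.
Ligands are named alphabetically: fluoro before phenanthroline before triphenylphosphine.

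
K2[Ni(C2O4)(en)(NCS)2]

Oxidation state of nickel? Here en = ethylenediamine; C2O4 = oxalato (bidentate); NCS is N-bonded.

2 potassium outside the brackets (+1 each) → the complex ion is 2−.
Ligand charges: 1×en neutral; 1×C2O4 = -2; 2×NCS = -2; sum -4.
Ni + (-4) = 2− ⇒ Ni is +2.

+2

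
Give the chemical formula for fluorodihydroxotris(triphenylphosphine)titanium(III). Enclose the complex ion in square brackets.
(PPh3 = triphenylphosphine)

[TiF(OH)2(PPh3)3]

Ligands: 1 fluoro (F, -1), 2 hydroxo (OH, -1), 3 triphenylphosphine (PPh3, neutral). Ligand charge sum = -3.
With Ti in oxidation state +3, the complex ion is [Ti...].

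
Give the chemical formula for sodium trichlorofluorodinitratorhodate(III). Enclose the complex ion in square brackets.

Ligands: 1 fluoro (F, -1), 2 nitrato (NO3, -1), 3 chloro (Cl, -1). Ligand charge sum = -6.
With Rh in oxidation state +3, the complex ion is [Rh...]^3−.
Charge balance with sodium (+1) requires 1 complex ion per 3 sodium.

Na3[RhCl3F(NO3)2]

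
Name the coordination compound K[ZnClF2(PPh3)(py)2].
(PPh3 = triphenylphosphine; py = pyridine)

The 1 potassium counter-ion carries a total charge of +1, so each complex ion is 1−.
Ligand charges: 1×triphenylphosphine (neutral), 2×fluoro (-1 each), 2×pyridine (neutral), 1×chloro (-1 each); total -3. So Zn + (-3) = 1−, giving Zn = +2.
The complex ion is anionic, so zinc takes the -ate form zincate(II).

potassium chlorodifluorobis(pyridine)(triphenylphosphine)zincate(II)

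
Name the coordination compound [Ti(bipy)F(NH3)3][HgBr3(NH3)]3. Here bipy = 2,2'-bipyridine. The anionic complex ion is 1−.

triammine(2,2'-bipyridine)fluorotitanium(IV) amminetribromomercurate(II)

The complex anion is given as 1−; its ligand charges sum to -3, so Hg = +2.
With 3 anions per cation, the cation must be 3×1 = 3+.
Cation: ligand charges sum to -1; for the ion to be 3+, Ti = +4.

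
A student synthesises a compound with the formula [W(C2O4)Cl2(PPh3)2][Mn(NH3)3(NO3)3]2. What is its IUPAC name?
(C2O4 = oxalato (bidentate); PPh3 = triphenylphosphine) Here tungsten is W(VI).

Both ions are complex: the cation is named first with the plain metal name, the anion second with the -ate form; each ion's ligands are alphabetised independently.
W is given as +6; the cation's ligand charges sum to -4, so the complex cation is 2+.
With 2 anions per cation, each anion must be 2/2 = 1−.
Anion: ligand charges sum to -3; for the ion to be 1−, Mn = +2.

dichlorooxalatobis(triphenylphosphine)tungsten(VI) triamminetrinitratomanganate(II)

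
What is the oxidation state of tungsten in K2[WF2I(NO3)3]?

2 potassium outside the brackets (+1 each) → the complex ion is 2−.
Ligand charges: 2×F = -2; 1×I = -1; 3×NO3 = -3; sum -6.
W + (-6) = 2− ⇒ W is +4.

+4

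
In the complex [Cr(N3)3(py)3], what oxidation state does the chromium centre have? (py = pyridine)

No counter-ion: the bracketed complex is neutral.
Ligand charges: 3×N3 = -3; 3×py neutral; sum -3.
Cr + (-3) = 0 ⇒ Cr is +3.

+3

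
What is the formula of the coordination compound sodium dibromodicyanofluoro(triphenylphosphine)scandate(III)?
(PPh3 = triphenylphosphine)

Ligands: 2 cyano (CN, -1), 1 fluoro (F, -1), 2 bromo (Br, -1), 1 triphenylphosphine (PPh3, neutral). Ligand charge sum = -5.
Charge balance with sodium (+1) requires 1 complex ion per 2 sodium.

Na2[ScBr2(CN)2F(PPh3)]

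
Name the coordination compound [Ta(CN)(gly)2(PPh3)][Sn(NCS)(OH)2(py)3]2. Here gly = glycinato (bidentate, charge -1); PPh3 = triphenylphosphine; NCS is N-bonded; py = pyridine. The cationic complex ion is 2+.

Both ions are complex: the cation is named first with the plain metal name, the anion second with the -ate form; each ion's ligands are alphabetised independently.
The complex cation is given as 2+; its ligand charges sum to -3, so Ta = +5.
With 2 anions per cation, each anion must be 2/2 = 1−.
Anion: ligand charges sum to -3; for the ion to be 1−, Sn = +2.

cyanobis(glycinato)(triphenylphosphine)tantalum(V) dihydroxoisothiocyanatotris(pyridine)stannate(II)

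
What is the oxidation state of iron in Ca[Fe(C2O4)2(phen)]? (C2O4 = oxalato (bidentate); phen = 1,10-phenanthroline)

1 calcium outside the brackets (+2 each) → the complex ion is 2−.
Ligand charges: 2×C2O4 = -4; 1×phen neutral; sum -4.
Fe + (-4) = 2− ⇒ Fe is +2.

+2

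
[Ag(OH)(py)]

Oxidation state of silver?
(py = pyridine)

No counter-ion: the bracketed complex is neutral.
Ligand charges: 1×OH = -1; 1×py neutral; sum -1.
Ag + (-1) = 0 ⇒ Ag is +1.

+1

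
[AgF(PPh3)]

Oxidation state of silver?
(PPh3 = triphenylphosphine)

No counter-ion: the bracketed complex is neutral.
Ligand charges: 1×PPh3 neutral; 1×F = -1; sum -1.
Ag + (-1) = 0 ⇒ Ag is +1.

+1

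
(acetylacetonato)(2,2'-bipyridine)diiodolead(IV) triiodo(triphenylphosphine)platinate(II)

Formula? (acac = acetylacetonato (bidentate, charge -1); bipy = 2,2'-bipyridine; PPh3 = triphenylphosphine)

Cation [Pb…]: ligand charges -3, Pb(IV) ⇒ ion charge 1+.
Anion [Pt…]: ligand charges -3, Pt(II) ⇒ ion charge 1−.

[Pb(acac)(bipy)I2][PtI3(PPh3)]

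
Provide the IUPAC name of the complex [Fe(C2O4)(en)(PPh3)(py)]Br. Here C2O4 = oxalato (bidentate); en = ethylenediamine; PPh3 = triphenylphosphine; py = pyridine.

The 1 bromide counter-ion carries a total charge of -1, so each complex ion is 1+.
Ligand charges: 1×oxalato (-2 each), 1×ethylenediamine (neutral), 1×triphenylphosphine (neutral), 1×pyridine (neutral); total -2. So Fe + (-2) = 1+, giving Fe = +3.
Ligands are named alphabetically: ethylenediamine before oxalato before pyridine before triphenylphosphine.

(ethylenediamine)oxalato(pyridine)(triphenylphosphine)iron(III) bromide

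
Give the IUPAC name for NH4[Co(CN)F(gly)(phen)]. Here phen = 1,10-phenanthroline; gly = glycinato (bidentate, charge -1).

The 1 ammonium counter-ion carries a total charge of +1, so each complex ion is 1−.
Ligand charges: 1×1,10-phenanthroline (neutral), 1×cyano (-1 each), 1×fluoro (-1 each), 1×glycinato (-1 each); total -3. So Co + (-3) = 1−, giving Co = +2.
The complex ion is anionic, so cobalt takes the -ate form cobaltate(II).

ammonium cyanofluoro(glycinato)(1,10-phenanthroline)cobaltate(II)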